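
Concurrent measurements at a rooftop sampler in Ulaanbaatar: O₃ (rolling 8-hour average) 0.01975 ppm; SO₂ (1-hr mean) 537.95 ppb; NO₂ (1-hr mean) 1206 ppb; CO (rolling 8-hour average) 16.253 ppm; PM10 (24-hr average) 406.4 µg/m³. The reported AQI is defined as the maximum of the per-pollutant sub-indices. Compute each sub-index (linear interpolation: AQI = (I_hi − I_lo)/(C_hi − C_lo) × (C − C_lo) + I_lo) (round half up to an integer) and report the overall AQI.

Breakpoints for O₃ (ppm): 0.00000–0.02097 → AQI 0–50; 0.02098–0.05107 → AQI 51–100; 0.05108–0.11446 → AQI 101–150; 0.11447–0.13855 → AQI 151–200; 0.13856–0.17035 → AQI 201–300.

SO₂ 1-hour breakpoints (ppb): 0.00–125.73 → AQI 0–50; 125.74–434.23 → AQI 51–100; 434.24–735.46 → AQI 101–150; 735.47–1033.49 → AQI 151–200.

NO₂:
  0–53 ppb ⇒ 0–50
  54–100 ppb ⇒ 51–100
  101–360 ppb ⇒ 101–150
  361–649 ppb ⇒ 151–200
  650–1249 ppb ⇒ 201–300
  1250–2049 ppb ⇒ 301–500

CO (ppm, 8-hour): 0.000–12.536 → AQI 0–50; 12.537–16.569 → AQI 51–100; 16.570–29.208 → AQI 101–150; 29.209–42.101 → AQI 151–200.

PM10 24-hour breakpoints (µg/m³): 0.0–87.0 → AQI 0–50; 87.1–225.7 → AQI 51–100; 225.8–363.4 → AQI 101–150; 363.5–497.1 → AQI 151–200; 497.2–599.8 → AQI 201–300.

O₃: 0.01975 lies in 0.00000–0.02097, so I_lo=0, I_hi=50, C_lo=0.00000, C_hi=0.02097.
(50−0)/(0.02097−0.00000) × (0.01975−0.00000) + 0 = 50/0.02097 × 0.01975 + 0 ≈ 47.09 → 47.
SO₂ 537.95: bracket 434.24–735.46 → index 101–150; slope 49/301.22, offset 103.71.
AQI = 101 + 49/301.22·103.71 ≈ 117.87 ⇒ 118.
NO₂: row 650–1249 (AQI 201–300). (300−201)·(1206−650)/(1249−650) + 201 = 99·556/599 + 201 ≈ 292.89 → 293.
CO: row 12.537–16.569 (AQI 51–100). (100−51)·(16.253−12.537)/(16.569−12.537) + 51 = 49·3.716/4.032 + 51 ≈ 96.16 → 96.
PM10 406.4: bracket 363.5–497.1 → index 151–200; slope 49/133.6, offset 42.9.
AQI = 151 + 49/133.6·42.9 ≈ 166.73 ⇒ 167.
Sub-indices: O₃→47, SO₂→118, NO₂→293, CO→96, PM10→167. Overall AQI = max = 293; dominant pollutant is NO₂.
AQI 293: Very Unhealthy.

293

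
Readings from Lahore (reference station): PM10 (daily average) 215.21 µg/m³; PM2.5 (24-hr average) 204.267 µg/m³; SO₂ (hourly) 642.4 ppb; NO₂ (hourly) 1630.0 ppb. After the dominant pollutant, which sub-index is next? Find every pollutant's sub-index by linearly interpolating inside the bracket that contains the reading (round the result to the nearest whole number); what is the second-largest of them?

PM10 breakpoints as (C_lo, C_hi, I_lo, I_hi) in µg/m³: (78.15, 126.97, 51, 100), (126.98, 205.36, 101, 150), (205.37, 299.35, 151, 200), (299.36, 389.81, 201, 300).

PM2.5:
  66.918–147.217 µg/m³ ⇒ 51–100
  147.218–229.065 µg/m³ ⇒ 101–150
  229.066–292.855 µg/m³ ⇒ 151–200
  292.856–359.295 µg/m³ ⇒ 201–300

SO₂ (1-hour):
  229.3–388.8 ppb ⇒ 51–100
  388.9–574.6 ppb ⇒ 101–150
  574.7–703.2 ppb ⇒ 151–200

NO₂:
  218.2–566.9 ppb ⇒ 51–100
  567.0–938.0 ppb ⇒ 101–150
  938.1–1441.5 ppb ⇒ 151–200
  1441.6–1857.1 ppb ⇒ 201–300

PM10: 215.21 ∈ [205.37, 299.35] ↔ index [151, 200].
151 + (215.21−205.37)·(200−151)/(299.35−205.37) = 151 + 9.84·49/93.98 ≈ 156.13, so AQI = 156.
PM2.5: 204.267 lies in 147.218–229.065, so I_lo=101, I_hi=150, C_lo=147.218, C_hi=229.065.
(150−101)/(229.065−147.218) × (204.267−147.218) + 101 = 49/81.847 × 57.049 + 101 ≈ 135.15 → 135.
SO₂ 642.4: bracket 574.7–703.2 → index 151–200; slope 49/128.5, offset 67.7.
AQI = 151 + 49/128.5·67.7 ≈ 176.82 ⇒ 177.
NO₂ 1630.0: bracket 1441.6–1857.1 → index 201–300; slope 99/415.5, offset 188.4.
AQI = 201 + 99/415.5·188.4 ≈ 245.89 ⇒ 246.
Sub-indices: PM10→156, PM2.5→135, SO₂→177, NO₂→246. Ranked high→low: 246, 177, 156, 135. Second-highest sub-index = 177.

177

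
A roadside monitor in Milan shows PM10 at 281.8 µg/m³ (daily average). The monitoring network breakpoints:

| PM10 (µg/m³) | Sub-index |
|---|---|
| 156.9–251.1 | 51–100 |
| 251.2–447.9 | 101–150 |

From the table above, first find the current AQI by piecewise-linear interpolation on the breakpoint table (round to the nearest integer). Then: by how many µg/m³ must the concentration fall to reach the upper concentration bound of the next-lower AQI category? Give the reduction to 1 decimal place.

30.7

PM10: 281.8 lies in 251.2–447.9, so I_lo=101, I_hi=150, C_lo=251.2, C_hi=447.9.
(150−101)/(447.9−251.2) × (281.8−251.2) + 101 = 49/196.7 × 30.6 + 101 ≈ 108.62 → 109.
Current AQI 109 is in the Unhealthy for Sensitive Groups range (101–150). The next-lower category tops out at AQI 100, whose upper concentration bound is 251.1 µg/m³.
Reduction needed = 281.8 − 251.1 = 30.7 µg/m³.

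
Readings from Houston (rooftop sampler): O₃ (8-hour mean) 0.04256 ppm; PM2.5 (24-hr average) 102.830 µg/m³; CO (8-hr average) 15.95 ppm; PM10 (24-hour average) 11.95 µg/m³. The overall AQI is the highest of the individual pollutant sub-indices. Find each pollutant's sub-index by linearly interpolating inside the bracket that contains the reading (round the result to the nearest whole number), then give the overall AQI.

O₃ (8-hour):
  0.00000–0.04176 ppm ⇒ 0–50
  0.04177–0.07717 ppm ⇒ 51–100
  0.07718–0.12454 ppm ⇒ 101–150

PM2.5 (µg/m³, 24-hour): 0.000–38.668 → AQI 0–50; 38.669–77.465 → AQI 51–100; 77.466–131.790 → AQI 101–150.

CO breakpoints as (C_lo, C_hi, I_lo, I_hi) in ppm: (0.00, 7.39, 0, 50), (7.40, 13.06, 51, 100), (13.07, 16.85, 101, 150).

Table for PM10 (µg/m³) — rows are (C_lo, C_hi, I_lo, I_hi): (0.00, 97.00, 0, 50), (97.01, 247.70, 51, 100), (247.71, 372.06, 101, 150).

O₃: 0.04256 ∈ [0.04177, 0.07717] ↔ index [51, 100].
51 + (0.04256−0.04177)·(100−51)/(0.07717−0.04177) = 51 + 0.00079·49/0.03540 ≈ 52.09, so AQI = 52.
PM2.5: 102.830 ∈ [77.466, 131.790] ↔ index [101, 150].
101 + (102.830−77.466)·(150−101)/(131.790−77.466) = 101 + 25.364·49/54.324 ≈ 123.88, so AQI = 124.
CO: row 13.07–16.85 (AQI 101–150). (150−101)·(15.95−13.07)/(16.85−13.07) + 101 = 49·2.88/3.78 + 101 ≈ 138.33 → 138.
PM10: 11.95 lies in 0.00–97.00, so I_lo=0, I_hi=50, C_lo=0.00, C_hi=97.00.
(50−0)/(97.00−0.00) × (11.95−0.00) + 0 = 50/97.00 × 11.95 + 0 ≈ 6.16 → 6.
Sub-indices: O₃→52, PM2.5→124, CO→138, PM10→6. Overall AQI = max = 138; dominant pollutant is CO.

138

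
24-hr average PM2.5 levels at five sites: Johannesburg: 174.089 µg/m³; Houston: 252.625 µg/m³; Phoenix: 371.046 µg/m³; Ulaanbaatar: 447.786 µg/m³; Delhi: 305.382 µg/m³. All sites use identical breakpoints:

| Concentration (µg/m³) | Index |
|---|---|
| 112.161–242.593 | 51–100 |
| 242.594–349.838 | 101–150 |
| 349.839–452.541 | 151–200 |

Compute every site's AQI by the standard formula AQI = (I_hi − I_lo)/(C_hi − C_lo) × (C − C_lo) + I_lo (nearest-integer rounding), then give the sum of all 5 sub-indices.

Johannesburg: row 112.161–242.593 (AQI 51–100). (100−51)·(174.089−112.161)/(242.593−112.161) + 51 = 49·61.928/130.432 + 51 ≈ 74.26 → 74.
Houston: 252.625 ∈ [242.594, 349.838] ↔ index [101, 150].
101 + (252.625−242.594)·(150−101)/(349.838−242.594) = 101 + 10.031·49/107.244 ≈ 105.58, so AQI = 106.
Phoenix: row 349.839–452.541 (AQI 151–200). (200−151)·(371.046−349.839)/(452.541−349.839) + 151 = 49·21.207/102.702 + 151 ≈ 161.12 → 161.
Ulaanbaatar: row 349.839–452.541 (AQI 151–200). (200−151)·(447.786−349.839)/(452.541−349.839) + 151 = 49·97.947/102.702 + 151 ≈ 197.73 → 198.
Delhi 305.382: bracket 242.594–349.838 → index 101–150; slope 49/107.244, offset 62.788.
AQI = 101 + 49/107.244·62.788 ≈ 129.69 ⇒ 130.
AQIs: Johannesburg=74, Houston=106, Phoenix=161, Ulaanbaatar=198, Delhi=130. Sum = 74 + 106 + 161 + 198 + 130 = 669.

669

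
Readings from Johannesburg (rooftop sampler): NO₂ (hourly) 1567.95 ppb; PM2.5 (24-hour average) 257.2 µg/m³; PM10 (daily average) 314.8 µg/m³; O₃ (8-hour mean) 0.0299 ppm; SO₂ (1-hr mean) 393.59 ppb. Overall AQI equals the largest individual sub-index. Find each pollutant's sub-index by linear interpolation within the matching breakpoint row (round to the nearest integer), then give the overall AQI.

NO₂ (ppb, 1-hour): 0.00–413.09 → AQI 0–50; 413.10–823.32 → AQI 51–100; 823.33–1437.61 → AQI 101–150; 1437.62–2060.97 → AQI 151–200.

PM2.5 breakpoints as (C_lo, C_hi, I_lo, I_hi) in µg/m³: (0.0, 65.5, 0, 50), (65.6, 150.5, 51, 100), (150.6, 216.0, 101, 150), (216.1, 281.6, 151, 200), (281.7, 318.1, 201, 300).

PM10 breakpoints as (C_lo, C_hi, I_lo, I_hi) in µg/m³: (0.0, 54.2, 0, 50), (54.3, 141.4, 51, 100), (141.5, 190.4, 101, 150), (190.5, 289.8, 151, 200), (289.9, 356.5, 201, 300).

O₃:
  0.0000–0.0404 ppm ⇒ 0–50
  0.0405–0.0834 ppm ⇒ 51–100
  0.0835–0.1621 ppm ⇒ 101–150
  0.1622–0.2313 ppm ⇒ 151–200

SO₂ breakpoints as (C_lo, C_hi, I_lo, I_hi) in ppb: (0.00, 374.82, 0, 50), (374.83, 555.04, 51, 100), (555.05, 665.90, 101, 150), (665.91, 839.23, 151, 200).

238

NO₂: 1567.95 ∈ [1437.62, 2060.97] ↔ index [151, 200].
151 + (1567.95−1437.62)·(200−151)/(2060.97−1437.62) = 151 + 130.33·49/623.35 ≈ 161.24, so AQI = 161.
PM2.5: 257.2 lies in 216.1–281.6, so I_lo=151, I_hi=200, C_lo=216.1, C_hi=281.6.
(200−151)/(281.6−216.1) × (257.2−216.1) + 151 = 49/65.5 × 41.1 + 151 ≈ 181.75 → 182.
PM10: 314.8 lies in 289.9–356.5, so I_lo=201, I_hi=300, C_lo=289.9, C_hi=356.5.
(300−201)/(356.5−289.9) × (314.8−289.9) + 201 = 99/66.6 × 24.9 + 201 ≈ 238.01 → 238.
O₃: 0.0299 lies in 0.0000–0.0404, so I_lo=0, I_hi=50, C_lo=0.0000, C_hi=0.0404.
(50−0)/(0.0404−0.0000) × (0.0299−0.0000) + 0 = 50/0.0404 × 0.0299 + 0 ≈ 37.00 → 37.
SO₂ 393.59: bracket 374.83–555.04 → index 51–100; slope 49/180.21, offset 18.76.
AQI = 51 + 49/180.21·18.76 ≈ 56.10 ⇒ 56.
Sub-indices: NO₂→161, PM2.5→182, PM10→238, O₃→37, SO₂→56. Overall AQI = max = 238; dominant pollutant is PM10.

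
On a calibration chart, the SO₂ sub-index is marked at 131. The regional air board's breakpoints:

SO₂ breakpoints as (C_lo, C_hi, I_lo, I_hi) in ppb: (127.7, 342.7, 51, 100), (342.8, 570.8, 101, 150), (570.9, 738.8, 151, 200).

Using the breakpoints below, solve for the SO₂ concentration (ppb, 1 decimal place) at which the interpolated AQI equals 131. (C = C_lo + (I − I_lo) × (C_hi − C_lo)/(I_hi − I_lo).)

482.4

AQI 131 lies in the 101–150 band, which corresponds to 342.8–570.8 ppb.
C = 342.8 + (131−101)×(570.8−342.8)/(150−101) = 342.8 + 30×228.0/49 ≈ 482.392 ppb → 482.4 ppb to 1 dp.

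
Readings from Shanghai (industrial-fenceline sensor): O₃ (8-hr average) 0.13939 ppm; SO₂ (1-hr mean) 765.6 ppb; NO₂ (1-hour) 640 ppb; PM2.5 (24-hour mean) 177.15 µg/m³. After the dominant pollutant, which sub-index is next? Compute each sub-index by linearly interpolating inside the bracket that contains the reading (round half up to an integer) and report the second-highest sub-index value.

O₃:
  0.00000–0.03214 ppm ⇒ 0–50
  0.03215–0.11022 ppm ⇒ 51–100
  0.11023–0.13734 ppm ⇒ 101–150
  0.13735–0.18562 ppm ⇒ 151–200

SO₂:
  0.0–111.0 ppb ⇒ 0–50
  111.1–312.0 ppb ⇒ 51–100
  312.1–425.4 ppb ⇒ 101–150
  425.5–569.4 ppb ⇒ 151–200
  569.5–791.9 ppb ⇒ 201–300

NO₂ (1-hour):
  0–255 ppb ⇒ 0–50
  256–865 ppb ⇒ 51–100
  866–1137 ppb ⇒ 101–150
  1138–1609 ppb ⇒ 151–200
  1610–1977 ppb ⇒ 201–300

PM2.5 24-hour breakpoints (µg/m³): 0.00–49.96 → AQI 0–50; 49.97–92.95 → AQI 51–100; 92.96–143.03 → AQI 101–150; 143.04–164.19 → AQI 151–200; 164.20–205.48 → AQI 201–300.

O₃: row 0.13735–0.18562 (AQI 151–200). (200−151)·(0.13939−0.13735)/(0.18562−0.13735) + 151 = 49·0.00204/0.04827 + 151 ≈ 153.07 → 153.
SO₂ 765.6: bracket 569.5–791.9 → index 201–300; slope 99/222.4, offset 196.1.
AQI = 201 + 99/222.4·196.1 ≈ 288.29 ⇒ 288.
NO₂ 640: bracket 256–865 → index 51–100; slope 49/609, offset 384.
AQI = 51 + 49/609·384 ≈ 81.90 ⇒ 82.
PM2.5 177.15: bracket 164.20–205.48 → index 201–300; slope 99/41.28, offset 12.95.
AQI = 201 + 99/41.28·12.95 ≈ 232.06 ⇒ 232.
Sub-indices: O₃→153, SO₂→288, NO₂→82, PM2.5→232. Ranked high→low: 288, 232, 153, 82. Second-highest sub-index = 232.

232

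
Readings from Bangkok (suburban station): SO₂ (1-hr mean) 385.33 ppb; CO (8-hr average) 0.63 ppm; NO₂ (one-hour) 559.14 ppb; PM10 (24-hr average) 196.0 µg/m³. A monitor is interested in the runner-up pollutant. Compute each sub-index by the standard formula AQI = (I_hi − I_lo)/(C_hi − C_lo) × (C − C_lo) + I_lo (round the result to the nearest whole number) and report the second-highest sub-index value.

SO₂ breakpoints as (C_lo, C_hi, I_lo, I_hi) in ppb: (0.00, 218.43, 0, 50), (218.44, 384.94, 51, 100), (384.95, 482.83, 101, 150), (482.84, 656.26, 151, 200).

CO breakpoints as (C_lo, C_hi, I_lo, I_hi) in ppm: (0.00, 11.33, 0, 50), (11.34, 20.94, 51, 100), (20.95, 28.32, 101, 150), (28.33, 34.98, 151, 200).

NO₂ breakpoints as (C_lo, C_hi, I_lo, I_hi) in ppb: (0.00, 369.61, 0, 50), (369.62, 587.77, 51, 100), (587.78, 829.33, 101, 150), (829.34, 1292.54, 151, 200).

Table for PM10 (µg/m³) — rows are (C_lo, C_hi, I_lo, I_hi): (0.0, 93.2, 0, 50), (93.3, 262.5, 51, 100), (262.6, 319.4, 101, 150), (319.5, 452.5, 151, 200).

94

SO₂: 385.33 lies in 384.95–482.83, so I_lo=101, I_hi=150, C_lo=384.95, C_hi=482.83.
(150−101)/(482.83−384.95) × (385.33−384.95) + 101 = 49/97.88 × 0.38 + 101 ≈ 101.19 → 101.
CO: 0.63 lies in 0.00–11.33, so I_lo=0, I_hi=50, C_lo=0.00, C_hi=11.33.
(50−0)/(11.33−0.00) × (0.63−0.00) + 0 = 50/11.33 × 0.63 + 0 ≈ 2.78 → 3.
NO₂: 559.14 ∈ [369.62, 587.77] ↔ index [51, 100].
51 + (559.14−369.62)·(100−51)/(587.77−369.62) = 51 + 189.52·49/218.15 ≈ 93.57, so AQI = 94.
PM10: 196.0 lies in 93.3–262.5, so I_lo=51, I_hi=100, C_lo=93.3, C_hi=262.5.
(100−51)/(262.5−93.3) × (196.0−93.3) + 51 = 49/169.2 × 102.7 + 51 ≈ 80.74 → 81.
Sub-indices: SO₂→101, CO→3, NO₂→94, PM10→81. Ranked high→low: 101, 94, 81, 3. Second-highest sub-index = 94.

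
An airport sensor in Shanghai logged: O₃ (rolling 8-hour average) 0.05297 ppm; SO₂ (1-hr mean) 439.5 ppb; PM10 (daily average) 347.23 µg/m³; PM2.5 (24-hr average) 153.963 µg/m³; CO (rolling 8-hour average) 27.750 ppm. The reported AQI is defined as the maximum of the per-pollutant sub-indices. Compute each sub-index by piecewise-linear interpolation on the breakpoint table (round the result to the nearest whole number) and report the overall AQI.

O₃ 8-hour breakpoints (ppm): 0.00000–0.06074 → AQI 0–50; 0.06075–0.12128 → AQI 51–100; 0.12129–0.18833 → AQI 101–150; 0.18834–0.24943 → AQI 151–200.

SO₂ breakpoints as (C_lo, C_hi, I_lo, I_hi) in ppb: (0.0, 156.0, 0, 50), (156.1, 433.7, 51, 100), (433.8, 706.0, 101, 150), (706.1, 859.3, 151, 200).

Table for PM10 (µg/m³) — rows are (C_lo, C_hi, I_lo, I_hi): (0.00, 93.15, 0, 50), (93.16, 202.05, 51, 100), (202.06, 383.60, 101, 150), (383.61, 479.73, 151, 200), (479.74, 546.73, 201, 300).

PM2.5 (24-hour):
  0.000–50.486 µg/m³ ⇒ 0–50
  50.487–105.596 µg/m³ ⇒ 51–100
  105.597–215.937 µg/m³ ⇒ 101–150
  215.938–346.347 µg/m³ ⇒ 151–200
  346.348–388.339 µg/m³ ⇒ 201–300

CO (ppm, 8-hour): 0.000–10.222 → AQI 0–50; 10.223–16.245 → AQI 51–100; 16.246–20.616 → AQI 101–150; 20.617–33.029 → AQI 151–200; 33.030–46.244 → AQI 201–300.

O₃: 0.05297 ∈ [0.00000, 0.06074] ↔ index [0, 50].
0 + (0.05297−0.00000)·(50−0)/(0.06074−0.00000) = 0 + 0.05297·50/0.06074 ≈ 43.60, so AQI = 44.
SO₂: 439.5 ∈ [433.8, 706.0] ↔ index [101, 150].
101 + (439.5−433.8)·(150−101)/(706.0−433.8) = 101 + 5.7·49/272.2 ≈ 102.03, so AQI = 102.
PM10: 347.23 lies in 202.06–383.60, so I_lo=101, I_hi=150, C_lo=202.06, C_hi=383.60.
(150−101)/(383.60−202.06) × (347.23−202.06) + 101 = 49/181.54 × 145.17 + 101 ≈ 140.18 → 140.
PM2.5: 153.963 lies in 105.597–215.937, so I_lo=101, I_hi=150, C_lo=105.597, C_hi=215.937.
(150−101)/(215.937−105.597) × (153.963−105.597) + 101 = 49/110.340 × 48.366 + 101 ≈ 122.48 → 122.
CO: 27.750 lies in 20.617–33.029, so I_lo=151, I_hi=200, C_lo=20.617, C_hi=33.029.
(200−151)/(33.029−20.617) × (27.750−20.617) + 151 = 49/12.412 × 7.133 + 151 ≈ 179.16 → 179.
Sub-indices: O₃→44, SO₂→102, PM10→140, PM2.5→122, CO→179. Overall AQI = max = 179; dominant pollutant is CO.

179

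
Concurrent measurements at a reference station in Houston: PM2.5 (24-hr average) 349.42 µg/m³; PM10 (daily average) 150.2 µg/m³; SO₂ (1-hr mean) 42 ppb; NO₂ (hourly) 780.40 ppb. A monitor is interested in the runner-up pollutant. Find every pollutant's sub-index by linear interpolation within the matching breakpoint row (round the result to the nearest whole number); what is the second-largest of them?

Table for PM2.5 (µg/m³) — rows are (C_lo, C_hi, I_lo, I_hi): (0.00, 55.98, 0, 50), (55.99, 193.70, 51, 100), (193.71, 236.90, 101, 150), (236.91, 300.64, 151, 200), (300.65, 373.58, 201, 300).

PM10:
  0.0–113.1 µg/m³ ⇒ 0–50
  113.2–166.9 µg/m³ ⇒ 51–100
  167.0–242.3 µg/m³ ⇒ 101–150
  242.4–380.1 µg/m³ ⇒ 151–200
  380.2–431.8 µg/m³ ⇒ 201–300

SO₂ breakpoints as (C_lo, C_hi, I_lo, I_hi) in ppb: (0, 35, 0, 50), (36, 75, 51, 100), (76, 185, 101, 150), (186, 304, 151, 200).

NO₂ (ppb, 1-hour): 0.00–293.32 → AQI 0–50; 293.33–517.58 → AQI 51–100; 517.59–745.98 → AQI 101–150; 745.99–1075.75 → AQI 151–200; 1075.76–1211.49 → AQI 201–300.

PM2.5: row 300.65–373.58 (AQI 201–300). (300−201)·(349.42−300.65)/(373.58−300.65) + 201 = 99·48.77/72.93 + 201 ≈ 267.20 → 267.
PM10: 150.2 ∈ [113.2, 166.9] ↔ index [51, 100].
51 + (150.2−113.2)·(100−51)/(166.9−113.2) = 51 + 37.0·49/53.7 ≈ 84.76, so AQI = 85.
SO₂: row 36–75 (AQI 51–100). (100−51)·(42−36)/(75−36) + 51 = 49·6/39 + 51 ≈ 58.54 → 59.
NO₂: 780.40 lies in 745.99–1075.75, so I_lo=151, I_hi=200, C_lo=745.99, C_hi=1075.75.
(200−151)/(1075.75−745.99) × (780.40−745.99) + 151 = 49/329.76 × 34.41 + 151 ≈ 156.11 → 156.
Sub-indices: PM2.5→267, PM10→85, SO₂→59, NO₂→156. Ranked high→low: 267, 156, 85, 59. Second-highest sub-index = 156.

156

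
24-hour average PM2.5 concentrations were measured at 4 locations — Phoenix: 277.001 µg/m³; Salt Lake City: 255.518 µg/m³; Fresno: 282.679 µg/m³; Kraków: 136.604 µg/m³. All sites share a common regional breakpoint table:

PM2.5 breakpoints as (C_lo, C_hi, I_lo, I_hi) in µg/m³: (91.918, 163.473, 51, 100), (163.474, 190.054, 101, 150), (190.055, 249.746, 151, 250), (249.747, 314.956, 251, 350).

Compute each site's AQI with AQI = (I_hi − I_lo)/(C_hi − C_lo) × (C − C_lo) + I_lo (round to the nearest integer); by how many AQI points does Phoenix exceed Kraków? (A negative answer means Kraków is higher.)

210

Phoenix: 277.001 lies in 249.747–314.956, so I_lo=251, I_hi=350, C_lo=249.747, C_hi=314.956.
(350−251)/(314.956−249.747) × (277.001−249.747) + 251 = 99/65.209 × 27.254 + 251 ≈ 292.38 → 292.
Salt Lake City: row 249.747–314.956 (AQI 251–350). (350−251)·(255.518−249.747)/(314.956−249.747) + 251 = 99·5.771/65.209 + 251 ≈ 259.76 → 260.
Fresno: 282.679 lies in 249.747–314.956, so I_lo=251, I_hi=350, C_lo=249.747, C_hi=314.956.
(350−251)/(314.956−249.747) × (282.679−249.747) + 251 = 99/65.209 × 32.932 + 251 ≈ 301.00 → 301.
Kraków 136.604: bracket 91.918–163.473 → index 51–100; slope 49/71.555, offset 44.686.
AQI = 51 + 49/71.555·44.686 ≈ 81.60 ⇒ 82.
AQIs: Phoenix=292, Salt Lake City=260, Fresno=301, Kraków=82. Phoenix (292) − Kraków (82) = 210.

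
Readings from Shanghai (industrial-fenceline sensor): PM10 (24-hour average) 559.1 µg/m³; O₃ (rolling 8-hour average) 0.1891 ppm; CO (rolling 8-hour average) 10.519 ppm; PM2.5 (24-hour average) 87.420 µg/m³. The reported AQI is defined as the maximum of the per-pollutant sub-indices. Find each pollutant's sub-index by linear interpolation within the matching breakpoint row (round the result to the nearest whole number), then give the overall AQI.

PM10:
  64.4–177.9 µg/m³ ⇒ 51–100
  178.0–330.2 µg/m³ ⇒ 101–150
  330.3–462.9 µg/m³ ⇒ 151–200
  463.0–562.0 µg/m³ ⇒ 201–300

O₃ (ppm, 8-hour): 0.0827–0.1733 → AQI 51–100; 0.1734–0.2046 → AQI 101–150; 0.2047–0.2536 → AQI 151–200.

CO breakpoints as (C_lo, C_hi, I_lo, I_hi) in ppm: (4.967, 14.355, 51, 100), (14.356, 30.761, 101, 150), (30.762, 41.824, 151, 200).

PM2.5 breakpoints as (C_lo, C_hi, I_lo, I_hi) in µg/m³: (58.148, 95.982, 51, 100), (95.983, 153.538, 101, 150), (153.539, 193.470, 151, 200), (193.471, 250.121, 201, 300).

PM10: row 463.0–562.0 (AQI 201–300). (300−201)·(559.1−463.0)/(562.0−463.0) + 201 = 99·96.1/99.0 + 201 ≈ 297.10 → 297.
O₃: row 0.1734–0.2046 (AQI 101–150). (150−101)·(0.1891−0.1734)/(0.2046−0.1734) + 101 = 49·0.0157/0.0312 + 101 ≈ 125.66 → 126.
CO: 10.519 lies in 4.967–14.355, so I_lo=51, I_hi=100, C_lo=4.967, C_hi=14.355.
(100−51)/(14.355−4.967) × (10.519−4.967) + 51 = 49/9.388 × 5.552 + 51 ≈ 79.98 → 80.
PM2.5: 87.420 ∈ [58.148, 95.982] ↔ index [51, 100].
51 + (87.420−58.148)·(100−51)/(95.982−58.148) = 51 + 29.272·49/37.834 ≈ 88.91, so AQI = 89.
Sub-indices: PM10→297, O₃→126, CO→80, PM2.5→89. Overall AQI = max = 297; dominant pollutant is PM10.

297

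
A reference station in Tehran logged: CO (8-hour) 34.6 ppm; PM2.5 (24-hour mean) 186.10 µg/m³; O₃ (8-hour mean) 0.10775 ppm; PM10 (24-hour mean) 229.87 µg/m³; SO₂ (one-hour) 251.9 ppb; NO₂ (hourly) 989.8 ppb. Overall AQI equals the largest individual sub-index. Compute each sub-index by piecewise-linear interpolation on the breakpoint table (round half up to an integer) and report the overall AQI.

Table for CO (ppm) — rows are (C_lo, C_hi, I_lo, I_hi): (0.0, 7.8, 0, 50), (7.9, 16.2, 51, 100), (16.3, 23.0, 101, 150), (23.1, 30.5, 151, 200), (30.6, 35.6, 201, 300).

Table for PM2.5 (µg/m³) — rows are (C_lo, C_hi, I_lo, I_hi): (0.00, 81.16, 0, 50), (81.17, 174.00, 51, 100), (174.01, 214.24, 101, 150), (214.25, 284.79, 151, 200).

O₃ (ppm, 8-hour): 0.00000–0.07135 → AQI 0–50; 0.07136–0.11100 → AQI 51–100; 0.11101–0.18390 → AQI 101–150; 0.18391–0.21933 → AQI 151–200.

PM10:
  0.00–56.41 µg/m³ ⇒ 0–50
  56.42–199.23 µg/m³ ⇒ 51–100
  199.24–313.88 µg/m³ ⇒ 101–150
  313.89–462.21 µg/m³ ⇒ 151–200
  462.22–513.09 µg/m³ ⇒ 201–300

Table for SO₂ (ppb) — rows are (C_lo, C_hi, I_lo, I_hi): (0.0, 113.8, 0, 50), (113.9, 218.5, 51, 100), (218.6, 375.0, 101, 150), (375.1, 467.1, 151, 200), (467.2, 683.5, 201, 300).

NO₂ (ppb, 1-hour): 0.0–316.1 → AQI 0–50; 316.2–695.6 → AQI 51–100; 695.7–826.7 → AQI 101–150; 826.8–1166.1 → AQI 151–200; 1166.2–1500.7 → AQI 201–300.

CO 34.6: bracket 30.6–35.6 → index 201–300; slope 99/5.0, offset 4.0.
AQI = 201 + 99/5.0·4.0 ≈ 280.20 ⇒ 280.
PM2.5 186.10: bracket 174.01–214.24 → index 101–150; slope 49/40.23, offset 12.09.
AQI = 101 + 49/40.23·12.09 ≈ 115.73 ⇒ 116.
O₃: 0.10775 lies in 0.07136–0.11100, so I_lo=51, I_hi=100, C_lo=0.07136, C_hi=0.11100.
(100−51)/(0.11100−0.07136) × (0.10775−0.07136) + 51 = 49/0.03964 × 0.03639 + 51 ≈ 95.98 → 96.
PM10 229.87: bracket 199.24–313.88 → index 101–150; slope 49/114.64, offset 30.63.
AQI = 101 + 49/114.64·30.63 ≈ 114.09 ⇒ 114.
SO₂: row 218.6–375.0 (AQI 101–150). (150−101)·(251.9−218.6)/(375.0−218.6) + 101 = 49·33.3/156.4 + 101 ≈ 111.43 → 111.
NO₂: 989.8 lies in 826.8–1166.1, so I_lo=151, I_hi=200, C_lo=826.8, C_hi=1166.1.
(200−151)/(1166.1−826.8) × (989.8−826.8) + 151 = 49/339.3 × 163.0 + 151 ≈ 174.54 → 175.
Sub-indices: CO→280, PM2.5→116, O₃→96, PM10→114, SO₂→111, NO₂→175. Overall AQI = max = 280; dominant pollutant is CO.
AQI 280: Very Unhealthy.

280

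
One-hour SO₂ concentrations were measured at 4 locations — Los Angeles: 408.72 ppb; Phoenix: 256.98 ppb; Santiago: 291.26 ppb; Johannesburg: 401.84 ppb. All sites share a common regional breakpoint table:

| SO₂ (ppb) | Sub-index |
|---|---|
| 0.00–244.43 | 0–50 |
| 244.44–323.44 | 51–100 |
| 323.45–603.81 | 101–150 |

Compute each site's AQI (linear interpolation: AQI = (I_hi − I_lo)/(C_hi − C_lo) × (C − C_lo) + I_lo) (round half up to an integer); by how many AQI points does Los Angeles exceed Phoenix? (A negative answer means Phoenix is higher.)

Los Angeles 408.72: bracket 323.45–603.81 → index 101–150; slope 49/280.36, offset 85.27.
AQI = 101 + 49/280.36·85.27 ≈ 115.90 ⇒ 116.
Phoenix: 256.98 lies in 244.44–323.44, so I_lo=51, I_hi=100, C_lo=244.44, C_hi=323.44.
(100−51)/(323.44−244.44) × (256.98−244.44) + 51 = 49/79.00 × 12.54 + 51 ≈ 58.78 → 59.
Santiago: row 244.44–323.44 (AQI 51–100). (100−51)·(291.26−244.44)/(323.44−244.44) + 51 = 49·46.82/79.00 + 51 ≈ 80.04 → 80.
Johannesburg: row 323.45–603.81 (AQI 101–150). (150−101)·(401.84−323.45)/(603.81−323.45) + 101 = 49·78.39/280.36 + 101 ≈ 114.70 → 115.
AQIs: Los Angeles=116, Phoenix=59, Santiago=80, Johannesburg=115. Los Angeles (116) − Phoenix (59) = 57.

57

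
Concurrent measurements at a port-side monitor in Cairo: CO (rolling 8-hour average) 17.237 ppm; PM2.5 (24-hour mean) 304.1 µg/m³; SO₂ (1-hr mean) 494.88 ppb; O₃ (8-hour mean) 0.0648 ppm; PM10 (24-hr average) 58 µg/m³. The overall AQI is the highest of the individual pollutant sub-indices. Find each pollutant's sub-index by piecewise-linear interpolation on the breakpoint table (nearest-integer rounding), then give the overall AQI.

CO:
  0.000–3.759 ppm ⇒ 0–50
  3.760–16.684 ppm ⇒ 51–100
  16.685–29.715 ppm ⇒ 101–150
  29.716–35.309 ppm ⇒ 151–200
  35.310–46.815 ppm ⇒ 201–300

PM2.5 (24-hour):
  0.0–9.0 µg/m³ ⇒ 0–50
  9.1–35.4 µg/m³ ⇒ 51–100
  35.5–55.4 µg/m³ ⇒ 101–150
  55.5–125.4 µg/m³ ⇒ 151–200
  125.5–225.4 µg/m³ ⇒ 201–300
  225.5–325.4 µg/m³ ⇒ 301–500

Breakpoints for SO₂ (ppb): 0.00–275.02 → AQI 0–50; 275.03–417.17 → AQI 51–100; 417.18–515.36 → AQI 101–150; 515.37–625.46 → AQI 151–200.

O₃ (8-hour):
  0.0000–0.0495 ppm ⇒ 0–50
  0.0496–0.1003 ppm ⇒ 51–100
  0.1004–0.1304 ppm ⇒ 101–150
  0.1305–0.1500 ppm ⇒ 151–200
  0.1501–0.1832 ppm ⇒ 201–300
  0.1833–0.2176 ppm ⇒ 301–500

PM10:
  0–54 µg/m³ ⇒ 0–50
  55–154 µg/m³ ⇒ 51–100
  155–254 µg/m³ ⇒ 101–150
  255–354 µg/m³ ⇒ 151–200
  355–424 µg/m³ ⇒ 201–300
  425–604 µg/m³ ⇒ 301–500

CO: row 16.685–29.715 (AQI 101–150). (150−101)·(17.237−16.685)/(29.715−16.685) + 101 = 49·0.552/13.030 + 101 ≈ 103.08 → 103.
PM2.5: 304.1 lies in 225.5–325.4, so I_lo=301, I_hi=500, C_lo=225.5, C_hi=325.4.
(500−301)/(325.4−225.5) × (304.1−225.5) + 301 = 199/99.9 × 78.6 + 301 ≈ 457.57 → 458.
SO₂: 494.88 ∈ [417.18, 515.36] ↔ index [101, 150].
101 + (494.88−417.18)·(150−101)/(515.36−417.18) = 101 + 77.70·49/98.18 ≈ 139.78, so AQI = 140.
O₃: 0.0648 lies in 0.0496–0.1003, so I_lo=51, I_hi=100, C_lo=0.0496, C_hi=0.1003.
(100−51)/(0.1003−0.0496) × (0.0648−0.0496) + 51 = 49/0.0507 × 0.0152 + 51 ≈ 65.69 → 66.
PM10: 58 ∈ [55, 154] ↔ index [51, 100].
51 + (58−55)·(100−51)/(154−55) = 51 + 3·49/99 ≈ 52.48, so AQI = 52.
Sub-indices: CO→103, PM2.5→458, SO₂→140, O₃→66, PM10→52. Overall AQI = max = 458; dominant pollutant is PM2.5.
AQI 458: Hazardous.

458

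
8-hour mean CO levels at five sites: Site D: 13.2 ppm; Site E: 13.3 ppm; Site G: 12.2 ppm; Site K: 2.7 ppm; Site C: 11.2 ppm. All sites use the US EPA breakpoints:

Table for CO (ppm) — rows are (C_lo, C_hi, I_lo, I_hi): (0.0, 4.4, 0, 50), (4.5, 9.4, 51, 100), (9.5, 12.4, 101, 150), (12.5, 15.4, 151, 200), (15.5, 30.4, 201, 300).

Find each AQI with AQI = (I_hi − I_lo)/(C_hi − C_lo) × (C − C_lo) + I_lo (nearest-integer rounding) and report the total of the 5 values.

636

Site D: row 12.5–15.4 (AQI 151–200). (200−151)·(13.2−12.5)/(15.4−12.5) + 151 = 49·0.7/2.9 + 151 ≈ 162.83 → 163.
Site E: 13.3 lies in 12.5–15.4, so I_lo=151, I_hi=200, C_lo=12.5, C_hi=15.4.
(200−151)/(15.4−12.5) × (13.3−12.5) + 151 = 49/2.9 × 0.8 + 151 ≈ 164.52 → 165.
Site G: row 9.5–12.4 (AQI 101–150). (150−101)·(12.2−9.5)/(12.4−9.5) + 101 = 49·2.7/2.9 + 101 ≈ 146.62 → 147.
Site K 2.7: bracket 0.0–4.4 → index 0–50; slope 50/4.4, offset 2.7.
AQI = 0 + 50/4.4·2.7 ≈ 30.68 ⇒ 31.
Site C 11.2: bracket 9.5–12.4 → index 101–150; slope 49/2.9, offset 1.7.
AQI = 101 + 49/2.9·1.7 ≈ 129.72 ⇒ 130.
AQIs: Site D=163, Site E=165, Site G=147, Site K=31, Site C=130. Sum = 163 + 165 + 147 + 31 + 130 = 636.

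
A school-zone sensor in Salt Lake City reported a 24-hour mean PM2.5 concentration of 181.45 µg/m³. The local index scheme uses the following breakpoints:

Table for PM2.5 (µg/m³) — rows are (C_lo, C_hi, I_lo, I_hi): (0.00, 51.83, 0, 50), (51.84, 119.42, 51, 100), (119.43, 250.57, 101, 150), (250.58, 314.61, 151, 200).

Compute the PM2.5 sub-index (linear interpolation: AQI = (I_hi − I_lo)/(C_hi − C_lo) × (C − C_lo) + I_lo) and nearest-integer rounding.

PM2.5: row 119.43–250.57 (AQI 101–150). (150−101)·(181.45−119.43)/(250.57−119.43) + 101 = 49·62.02/131.14 + 101 ≈ 124.17 → 124.
AQI 124 falls in the Unhealthy for Sensitive Groups category.

124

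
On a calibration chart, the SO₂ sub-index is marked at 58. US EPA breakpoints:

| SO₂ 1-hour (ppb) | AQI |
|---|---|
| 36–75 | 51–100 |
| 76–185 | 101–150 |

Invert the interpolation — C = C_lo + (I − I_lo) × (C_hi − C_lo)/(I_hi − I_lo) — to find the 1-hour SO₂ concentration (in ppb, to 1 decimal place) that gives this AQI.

41.6

AQI 58 lies in the 51–100 band, which corresponds to 36–75 ppb.
C = 36 + (58−51)×(75−36)/(100−51) = 36 + 7×39/49 ≈ 41.571 ppb → 41.6 ppb to 1 dp.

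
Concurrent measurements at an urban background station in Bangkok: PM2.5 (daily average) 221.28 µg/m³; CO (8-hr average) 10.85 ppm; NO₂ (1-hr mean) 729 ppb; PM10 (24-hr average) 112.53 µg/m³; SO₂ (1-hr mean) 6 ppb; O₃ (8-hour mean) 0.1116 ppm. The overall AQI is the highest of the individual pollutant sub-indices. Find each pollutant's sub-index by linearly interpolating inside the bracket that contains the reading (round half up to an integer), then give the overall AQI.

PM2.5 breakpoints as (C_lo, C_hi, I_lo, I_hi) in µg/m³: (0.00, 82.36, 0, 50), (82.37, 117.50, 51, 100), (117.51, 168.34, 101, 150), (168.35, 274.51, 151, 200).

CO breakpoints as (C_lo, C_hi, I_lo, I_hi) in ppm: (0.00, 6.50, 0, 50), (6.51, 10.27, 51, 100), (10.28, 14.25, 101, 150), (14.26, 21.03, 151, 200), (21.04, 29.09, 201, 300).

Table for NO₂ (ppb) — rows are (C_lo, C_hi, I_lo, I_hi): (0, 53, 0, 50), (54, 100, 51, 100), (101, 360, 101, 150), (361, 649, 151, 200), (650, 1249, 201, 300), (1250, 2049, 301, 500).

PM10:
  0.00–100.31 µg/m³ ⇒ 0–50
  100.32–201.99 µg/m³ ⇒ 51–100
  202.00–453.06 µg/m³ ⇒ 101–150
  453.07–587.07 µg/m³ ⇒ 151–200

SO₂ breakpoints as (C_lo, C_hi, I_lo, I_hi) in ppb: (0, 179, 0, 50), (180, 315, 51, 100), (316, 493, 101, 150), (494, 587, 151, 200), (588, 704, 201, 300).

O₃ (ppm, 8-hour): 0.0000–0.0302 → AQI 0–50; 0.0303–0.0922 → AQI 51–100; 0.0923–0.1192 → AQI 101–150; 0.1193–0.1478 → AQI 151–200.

PM2.5: row 168.35–274.51 (AQI 151–200). (200−151)·(221.28−168.35)/(274.51−168.35) + 151 = 49·52.93/106.16 + 151 ≈ 175.43 → 175.
CO: 10.85 ∈ [10.28, 14.25] ↔ index [101, 150].
101 + (10.85−10.28)·(150−101)/(14.25−10.28) = 101 + 0.57·49/3.97 ≈ 108.04, so AQI = 108.
NO₂: 729 lies in 650–1249, so I_lo=201, I_hi=300, C_lo=650, C_hi=1249.
(300−201)/(1249−650) × (729−650) + 201 = 99/599 × 79 + 201 ≈ 214.06 → 214.
PM10: 112.53 ∈ [100.32, 201.99] ↔ index [51, 100].
51 + (112.53−100.32)·(100−51)/(201.99−100.32) = 51 + 12.21·49/101.67 ≈ 56.88, so AQI = 57.
SO₂: row 0–179 (AQI 0–50). (50−0)·(6−0)/(179−0) + 0 = 50·6/179 + 0 ≈ 1.68 → 2.
O₃: row 0.0923–0.1192 (AQI 101–150). (150−101)·(0.1116−0.0923)/(0.1192−0.0923) + 101 = 49·0.0193/0.0269 + 101 ≈ 136.16 → 136.
Sub-indices: PM2.5→175, CO→108, NO₂→214, PM10→57, SO₂→2, O₃→136. Overall AQI = max = 214; dominant pollutant is NO₂.
AQI 214: Very Unhealthy.

214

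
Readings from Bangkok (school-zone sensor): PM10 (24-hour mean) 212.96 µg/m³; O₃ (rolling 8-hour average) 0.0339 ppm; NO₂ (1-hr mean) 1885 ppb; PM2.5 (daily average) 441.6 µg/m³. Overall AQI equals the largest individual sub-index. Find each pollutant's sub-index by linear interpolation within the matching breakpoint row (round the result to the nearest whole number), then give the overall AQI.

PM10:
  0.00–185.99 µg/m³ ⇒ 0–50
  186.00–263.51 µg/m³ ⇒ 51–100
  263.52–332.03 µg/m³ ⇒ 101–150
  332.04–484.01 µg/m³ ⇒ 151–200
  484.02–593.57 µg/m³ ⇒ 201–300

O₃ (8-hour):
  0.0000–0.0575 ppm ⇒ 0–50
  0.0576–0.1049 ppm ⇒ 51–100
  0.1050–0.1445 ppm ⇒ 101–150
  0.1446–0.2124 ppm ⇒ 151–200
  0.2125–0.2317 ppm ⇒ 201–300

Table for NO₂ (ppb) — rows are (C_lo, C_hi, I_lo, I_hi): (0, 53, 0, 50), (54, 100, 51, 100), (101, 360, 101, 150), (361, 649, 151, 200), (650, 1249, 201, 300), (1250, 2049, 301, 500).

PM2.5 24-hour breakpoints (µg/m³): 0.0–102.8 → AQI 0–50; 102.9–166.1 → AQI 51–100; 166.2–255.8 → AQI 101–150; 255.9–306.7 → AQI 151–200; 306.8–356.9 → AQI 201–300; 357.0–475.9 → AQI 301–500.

459

PM10: 212.96 ∈ [186.00, 263.51] ↔ index [51, 100].
51 + (212.96−186.00)·(100−51)/(263.51−186.00) = 51 + 26.96·49/77.51 ≈ 68.04, so AQI = 68.
O₃ 0.0339: bracket 0.0000–0.0575 → index 0–50; slope 50/0.0575, offset 0.0339.
AQI = 0 + 50/0.0575·0.0339 ≈ 29.48 ⇒ 29.
NO₂: row 1250–2049 (AQI 301–500). (500−301)·(1885−1250)/(2049−1250) + 301 = 199·635/799 + 301 ≈ 459.15 → 459.
PM2.5: 441.6 lies in 357.0–475.9, so I_lo=301, I_hi=500, C_lo=357.0, C_hi=475.9.
(500−301)/(475.9−357.0) × (441.6−357.0) + 301 = 199/118.9 × 84.6 + 301 ≈ 442.59 → 443.
Sub-indices: PM10→68, O₃→29, NO₂→459, PM2.5→443. Overall AQI = max = 459; dominant pollutant is NO₂.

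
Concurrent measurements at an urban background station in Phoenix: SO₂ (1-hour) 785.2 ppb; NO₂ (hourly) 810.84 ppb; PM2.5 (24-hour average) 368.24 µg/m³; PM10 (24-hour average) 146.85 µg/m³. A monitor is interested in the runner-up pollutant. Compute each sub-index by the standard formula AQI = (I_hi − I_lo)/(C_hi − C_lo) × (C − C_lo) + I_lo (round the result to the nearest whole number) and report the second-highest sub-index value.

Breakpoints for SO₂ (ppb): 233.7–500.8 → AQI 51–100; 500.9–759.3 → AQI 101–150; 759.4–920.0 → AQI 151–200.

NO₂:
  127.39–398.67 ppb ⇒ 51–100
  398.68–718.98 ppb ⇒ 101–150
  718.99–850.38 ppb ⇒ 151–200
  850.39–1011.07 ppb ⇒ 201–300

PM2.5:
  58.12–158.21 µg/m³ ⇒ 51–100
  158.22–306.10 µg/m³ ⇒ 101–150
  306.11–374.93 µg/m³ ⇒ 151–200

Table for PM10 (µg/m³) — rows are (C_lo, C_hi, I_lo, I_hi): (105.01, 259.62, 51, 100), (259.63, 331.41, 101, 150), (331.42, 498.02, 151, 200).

185

SO₂: 785.2 lies in 759.4–920.0, so I_lo=151, I_hi=200, C_lo=759.4, C_hi=920.0.
(200−151)/(920.0−759.4) × (785.2−759.4) + 151 = 49/160.6 × 25.8 + 151 ≈ 158.87 → 159.
NO₂: 810.84 lies in 718.99–850.38, so I_lo=151, I_hi=200, C_lo=718.99, C_hi=850.38.
(200−151)/(850.38−718.99) × (810.84−718.99) + 151 = 49/131.39 × 91.85 + 151 ≈ 185.25 → 185.
PM2.5: row 306.11–374.93 (AQI 151–200). (200−151)·(368.24−306.11)/(374.93−306.11) + 151 = 49·62.13/68.82 + 151 ≈ 195.24 → 195.
PM10: row 105.01–259.62 (AQI 51–100). (100−51)·(146.85−105.01)/(259.62−105.01) + 51 = 49·41.84/154.61 + 51 ≈ 64.26 → 64.
Sub-indices: SO₂→159, NO₂→185, PM2.5→195, PM10→64. Ranked high→low: 195, 185, 159, 64. Second-highest sub-index = 185.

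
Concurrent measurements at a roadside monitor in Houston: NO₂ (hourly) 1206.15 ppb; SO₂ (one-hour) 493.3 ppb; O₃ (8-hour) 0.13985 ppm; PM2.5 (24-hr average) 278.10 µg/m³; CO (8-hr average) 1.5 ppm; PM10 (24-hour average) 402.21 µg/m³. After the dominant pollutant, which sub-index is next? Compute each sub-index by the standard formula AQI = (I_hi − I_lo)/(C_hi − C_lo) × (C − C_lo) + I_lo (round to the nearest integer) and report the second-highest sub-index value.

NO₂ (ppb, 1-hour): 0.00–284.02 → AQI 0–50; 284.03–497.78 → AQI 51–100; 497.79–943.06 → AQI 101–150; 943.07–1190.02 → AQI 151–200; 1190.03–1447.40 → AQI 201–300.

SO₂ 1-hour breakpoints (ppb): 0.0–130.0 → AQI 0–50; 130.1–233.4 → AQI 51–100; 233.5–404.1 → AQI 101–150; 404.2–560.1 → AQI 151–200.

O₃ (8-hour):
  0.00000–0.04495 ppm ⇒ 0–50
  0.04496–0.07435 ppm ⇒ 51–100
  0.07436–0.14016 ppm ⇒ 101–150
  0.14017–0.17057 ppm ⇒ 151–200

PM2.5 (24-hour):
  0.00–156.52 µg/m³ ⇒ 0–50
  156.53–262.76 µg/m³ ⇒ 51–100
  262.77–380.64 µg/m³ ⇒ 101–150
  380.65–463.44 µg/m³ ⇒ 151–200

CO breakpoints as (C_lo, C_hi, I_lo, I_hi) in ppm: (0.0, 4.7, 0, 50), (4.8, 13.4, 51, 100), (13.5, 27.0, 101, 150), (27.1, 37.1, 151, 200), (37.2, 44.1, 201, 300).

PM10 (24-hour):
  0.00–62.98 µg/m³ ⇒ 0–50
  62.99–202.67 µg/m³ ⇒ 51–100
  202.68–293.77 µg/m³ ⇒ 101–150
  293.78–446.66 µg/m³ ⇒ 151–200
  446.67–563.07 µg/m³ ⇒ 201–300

NO₂ 1206.15: bracket 1190.03–1447.40 → index 201–300; slope 99/257.37, offset 16.12.
AQI = 201 + 99/257.37·16.12 ≈ 207.20 ⇒ 207.
SO₂: 493.3 ∈ [404.2, 560.1] ↔ index [151, 200].
151 + (493.3−404.2)·(200−151)/(560.1−404.2) = 151 + 89.1·49/155.9 ≈ 179.00, so AQI = 179.
O₃: 0.13985 ∈ [0.07436, 0.14016] ↔ index [101, 150].
101 + (0.13985−0.07436)·(150−101)/(0.14016−0.07436) = 101 + 0.06549·49/0.06580 ≈ 149.77, so AQI = 150.
PM2.5 278.10: bracket 262.77–380.64 → index 101–150; slope 49/117.87, offset 15.33.
AQI = 101 + 49/117.87·15.33 ≈ 107.37 ⇒ 107.
CO: 1.5 ∈ [0.0, 4.7] ↔ index [0, 50].
0 + (1.5−0.0)·(50−0)/(4.7−0.0) = 0 + 1.5·50/4.7 ≈ 15.96, so AQI = 16.
PM10: 402.21 ∈ [293.78, 446.66] ↔ index [151, 200].
151 + (402.21−293.78)·(200−151)/(446.66−293.78) = 151 + 108.43·49/152.88 ≈ 185.75, so AQI = 186.
Sub-indices: NO₂→207, SO₂→179, O₃→150, PM2.5→107, CO→16, PM10→186. Ranked high→low: 207, 186, 179, 150, 107, 16. Second-highest sub-index = 186.

186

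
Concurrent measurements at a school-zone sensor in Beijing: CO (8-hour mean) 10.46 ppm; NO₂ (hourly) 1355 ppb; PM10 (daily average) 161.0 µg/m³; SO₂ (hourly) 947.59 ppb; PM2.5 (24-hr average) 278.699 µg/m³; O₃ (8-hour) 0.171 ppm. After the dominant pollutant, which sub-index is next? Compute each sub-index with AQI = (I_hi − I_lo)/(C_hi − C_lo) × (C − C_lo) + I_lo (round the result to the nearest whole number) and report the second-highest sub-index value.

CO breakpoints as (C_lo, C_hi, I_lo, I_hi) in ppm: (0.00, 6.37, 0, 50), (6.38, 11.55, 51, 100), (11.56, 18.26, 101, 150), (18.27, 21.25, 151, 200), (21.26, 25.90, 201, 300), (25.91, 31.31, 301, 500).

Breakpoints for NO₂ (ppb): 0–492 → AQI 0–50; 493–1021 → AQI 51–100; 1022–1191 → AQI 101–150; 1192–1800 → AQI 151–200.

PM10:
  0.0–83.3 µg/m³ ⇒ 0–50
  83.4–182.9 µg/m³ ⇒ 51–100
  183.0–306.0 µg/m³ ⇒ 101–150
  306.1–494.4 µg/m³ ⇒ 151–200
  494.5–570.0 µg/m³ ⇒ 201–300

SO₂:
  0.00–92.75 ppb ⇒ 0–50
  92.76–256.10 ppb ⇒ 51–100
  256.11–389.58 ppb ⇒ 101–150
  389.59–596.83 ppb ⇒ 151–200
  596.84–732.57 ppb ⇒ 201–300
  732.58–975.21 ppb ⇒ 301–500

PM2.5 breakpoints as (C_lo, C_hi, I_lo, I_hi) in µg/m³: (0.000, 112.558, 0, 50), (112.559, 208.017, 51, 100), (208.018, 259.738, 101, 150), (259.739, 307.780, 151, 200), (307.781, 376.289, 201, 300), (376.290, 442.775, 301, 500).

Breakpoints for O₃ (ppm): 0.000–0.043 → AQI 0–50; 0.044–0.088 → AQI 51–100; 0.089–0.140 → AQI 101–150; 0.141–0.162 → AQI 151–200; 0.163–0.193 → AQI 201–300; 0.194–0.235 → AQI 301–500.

CO: row 6.38–11.55 (AQI 51–100). (100−51)·(10.46−6.38)/(11.55−6.38) + 51 = 49·4.08/5.17 + 51 ≈ 89.67 → 90.
NO₂: row 1192–1800 (AQI 151–200). (200−151)·(1355−1192)/(1800−1192) + 151 = 49·163/608 + 151 ≈ 164.14 → 164.
PM10: row 83.4–182.9 (AQI 51–100). (100−51)·(161.0−83.4)/(182.9−83.4) + 51 = 49·77.6/99.5 + 51 ≈ 89.22 → 89.
SO₂ 947.59: bracket 732.58–975.21 → index 301–500; slope 199/242.63, offset 215.01.
AQI = 301 + 199/242.63·215.01 ≈ 477.35 ⇒ 477.
PM2.5: 278.699 ∈ [259.739, 307.780] ↔ index [151, 200].
151 + (278.699−259.739)·(200−151)/(307.780−259.739) = 151 + 18.960·49/48.041 ≈ 170.34, so AQI = 170.
O₃ 0.171: bracket 0.163–0.193 → index 201–300; slope 99/0.030, offset 0.008.
AQI = 201 + 99/0.030·0.008 ≈ 227.40 ⇒ 227.
Sub-indices: CO→90, NO₂→164, PM10→89, SO₂→477, PM2.5→170, O₃→227. Ranked high→low: 477, 227, 170, 164, 90, 89. Second-highest sub-index = 227.

227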